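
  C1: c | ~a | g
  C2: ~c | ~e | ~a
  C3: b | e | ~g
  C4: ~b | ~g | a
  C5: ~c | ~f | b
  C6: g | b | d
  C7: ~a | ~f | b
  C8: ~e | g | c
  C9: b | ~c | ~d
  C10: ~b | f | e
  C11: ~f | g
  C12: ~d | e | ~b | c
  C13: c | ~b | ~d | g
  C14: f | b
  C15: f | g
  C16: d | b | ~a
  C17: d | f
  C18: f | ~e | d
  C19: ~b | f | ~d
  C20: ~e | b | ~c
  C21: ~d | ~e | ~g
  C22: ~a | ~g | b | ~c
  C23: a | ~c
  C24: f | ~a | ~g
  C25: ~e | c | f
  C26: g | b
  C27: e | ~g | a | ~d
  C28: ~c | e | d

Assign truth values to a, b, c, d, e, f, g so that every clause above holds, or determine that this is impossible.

a: 1, b: 1, c: 0, d: 0, e: 1, f: 1, g: 1

Suppose f = 1.
Unit clause (g) forces g = 1.
Suppose b = 1.
Unit clause (a) forces a = 1.
Suppose c = 0.
Suppose d = 0.
No clause remains; e is free.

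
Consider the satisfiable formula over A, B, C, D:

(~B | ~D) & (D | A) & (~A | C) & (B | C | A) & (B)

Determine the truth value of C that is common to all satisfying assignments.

True

Suppose C = 0.
The clause (~A) is unit, so A = 0.
The clause (D) is unit, so D = 1.
The clause (~B) is unit, so B = 0.
Now (B) is unsatisfied and unit — conflict.
So every satisfying assignment has C = True.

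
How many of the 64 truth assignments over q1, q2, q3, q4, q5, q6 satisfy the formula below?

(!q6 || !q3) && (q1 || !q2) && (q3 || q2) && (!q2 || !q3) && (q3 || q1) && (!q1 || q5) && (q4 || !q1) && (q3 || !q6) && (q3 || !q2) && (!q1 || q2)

There are 2^6 = 64 truth assignments over (q1, q2, q3, q4, q5, q6).
Split on q2. With q2 = true, the clauses containing q2 are satisfied and !q2 drops from the rest; 0 of the 2^5 = 32 assignments to the other variables satisfy what remains.
With q2 = false, by the same count on the reduced clause set, 4 assignments work.
Total: 0 + 4 = 4.

4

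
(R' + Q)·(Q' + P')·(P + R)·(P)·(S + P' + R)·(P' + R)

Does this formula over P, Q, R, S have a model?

Unsatisfiable

(P) alone gives P = 1.
(Q') alone gives Q = 0.
(R') alone gives R = 0.
But (R) is also a unit clause — contradiction.
No assignment satisfies every clause.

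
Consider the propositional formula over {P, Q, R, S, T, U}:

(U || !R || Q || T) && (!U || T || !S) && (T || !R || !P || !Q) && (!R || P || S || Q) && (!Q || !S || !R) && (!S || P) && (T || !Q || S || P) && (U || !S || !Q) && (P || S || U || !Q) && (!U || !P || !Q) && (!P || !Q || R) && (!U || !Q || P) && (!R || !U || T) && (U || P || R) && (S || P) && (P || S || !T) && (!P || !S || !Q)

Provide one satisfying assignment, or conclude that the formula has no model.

P=true; Q=false; R=false; S=true; T=true; U=true

Suppose S = true.
From the singleton clause (P), P = true.
From the singleton clause (!Q), Q = false.
Suppose U = true.
From the singleton clause (T), T = true.
No clause remains; R is free.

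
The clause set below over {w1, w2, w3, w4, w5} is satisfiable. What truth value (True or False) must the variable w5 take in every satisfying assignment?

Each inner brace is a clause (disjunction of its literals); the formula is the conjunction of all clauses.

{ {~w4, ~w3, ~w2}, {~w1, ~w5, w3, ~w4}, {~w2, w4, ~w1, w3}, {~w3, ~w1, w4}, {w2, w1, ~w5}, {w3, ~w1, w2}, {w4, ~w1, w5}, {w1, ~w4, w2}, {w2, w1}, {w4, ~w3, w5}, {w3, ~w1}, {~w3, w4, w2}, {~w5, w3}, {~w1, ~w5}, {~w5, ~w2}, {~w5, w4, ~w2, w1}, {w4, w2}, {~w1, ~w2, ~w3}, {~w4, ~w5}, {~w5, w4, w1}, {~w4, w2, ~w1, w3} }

Suppose w5 = 1.
(w3) alone gives w3 = 1.
(~w1) alone gives w1 = 0.
(w2) alone gives w2 = 1.
That conflicts with the unit clause (~w2).
So every satisfying assignment has w5 = False.

False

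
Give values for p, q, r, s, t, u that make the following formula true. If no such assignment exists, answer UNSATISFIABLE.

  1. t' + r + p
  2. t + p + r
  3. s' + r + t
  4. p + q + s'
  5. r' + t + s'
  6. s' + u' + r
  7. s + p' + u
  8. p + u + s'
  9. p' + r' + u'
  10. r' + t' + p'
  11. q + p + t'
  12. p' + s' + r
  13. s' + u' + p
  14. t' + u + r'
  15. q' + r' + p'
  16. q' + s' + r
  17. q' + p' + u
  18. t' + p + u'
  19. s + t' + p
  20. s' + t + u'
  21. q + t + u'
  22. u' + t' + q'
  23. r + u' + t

Try t = 0.
Try p = 0.
From the singleton clause (r), r = 1.
From the singleton clause (s'), s = 0.
Try q = 1.
Every clause is now satisfied; u is unconstrained.

p ↦ 0,  q ↦ 1,  r ↦ 1,  s ↦ 0,  t ↦ 0,  u ↦ 0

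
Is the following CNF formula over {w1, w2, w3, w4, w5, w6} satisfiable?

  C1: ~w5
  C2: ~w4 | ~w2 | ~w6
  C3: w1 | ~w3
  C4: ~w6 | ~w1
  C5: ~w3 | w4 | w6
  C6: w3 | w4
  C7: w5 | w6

Unit clause (~w5) forces w5 = 0.
Unit clause (w6) forces w6 = 1.
Unit clause (~w1) forces w1 = 0.
Unit clause (~w3) forces w3 = 0.
Unit clause (w4) forces w4 = 1.
Unit clause (~w2) forces w2 = 0.
Every clause now holds.
A satisfying assignment: w1=0,  w2=0,  w3=0,  w4=1,  w5=0,  w6=1.

Satisfiable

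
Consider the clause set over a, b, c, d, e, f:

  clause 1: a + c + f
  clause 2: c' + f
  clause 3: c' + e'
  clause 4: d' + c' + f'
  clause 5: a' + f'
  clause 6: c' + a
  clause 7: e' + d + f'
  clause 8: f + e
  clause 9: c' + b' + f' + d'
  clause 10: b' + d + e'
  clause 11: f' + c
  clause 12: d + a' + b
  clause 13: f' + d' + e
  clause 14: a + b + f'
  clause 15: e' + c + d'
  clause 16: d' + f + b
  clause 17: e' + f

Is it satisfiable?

Suppose c = 0.
The clause (f') is unit, so f = 0.
The clause (a) is unit, so a = 1.
The clause (e) is unit, so e = 1.
Now (e') is unsatisfied and unit — conflict.
Undo c and try c = 1.
The clause (f) is unit, so f = 1.
The clause (e') is unit, so e = 0.
The clause (d') is unit, so d = 0.
The clause (a') is unit, so a = 0.
Now (a) is unsatisfied and unit — conflict.
Either choice for c ends in contradiction.
No assignment satisfies every clause.

No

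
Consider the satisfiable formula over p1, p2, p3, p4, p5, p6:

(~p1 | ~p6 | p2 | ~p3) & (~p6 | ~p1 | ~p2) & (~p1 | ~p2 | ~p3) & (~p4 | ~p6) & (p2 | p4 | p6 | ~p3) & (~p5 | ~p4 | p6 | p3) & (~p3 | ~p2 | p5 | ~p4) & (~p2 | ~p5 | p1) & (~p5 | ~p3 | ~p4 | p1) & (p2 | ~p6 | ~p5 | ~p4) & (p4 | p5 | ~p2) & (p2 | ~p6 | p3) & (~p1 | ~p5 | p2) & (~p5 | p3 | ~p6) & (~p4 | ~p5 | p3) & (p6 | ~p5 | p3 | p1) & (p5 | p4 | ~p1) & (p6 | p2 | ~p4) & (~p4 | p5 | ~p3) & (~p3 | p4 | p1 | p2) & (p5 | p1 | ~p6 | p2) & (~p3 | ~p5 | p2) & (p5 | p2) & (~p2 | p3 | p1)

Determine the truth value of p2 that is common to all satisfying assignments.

Suppose p2 = 0.
(p5) alone gives p5 = 1.
(~p1) alone gives p1 = 0.
(~p3) alone gives p3 = 0.
(~p6) alone gives p6 = 0.
But (p6) is also a unit clause — contradiction.
So every satisfying assignment has p2 = True.

True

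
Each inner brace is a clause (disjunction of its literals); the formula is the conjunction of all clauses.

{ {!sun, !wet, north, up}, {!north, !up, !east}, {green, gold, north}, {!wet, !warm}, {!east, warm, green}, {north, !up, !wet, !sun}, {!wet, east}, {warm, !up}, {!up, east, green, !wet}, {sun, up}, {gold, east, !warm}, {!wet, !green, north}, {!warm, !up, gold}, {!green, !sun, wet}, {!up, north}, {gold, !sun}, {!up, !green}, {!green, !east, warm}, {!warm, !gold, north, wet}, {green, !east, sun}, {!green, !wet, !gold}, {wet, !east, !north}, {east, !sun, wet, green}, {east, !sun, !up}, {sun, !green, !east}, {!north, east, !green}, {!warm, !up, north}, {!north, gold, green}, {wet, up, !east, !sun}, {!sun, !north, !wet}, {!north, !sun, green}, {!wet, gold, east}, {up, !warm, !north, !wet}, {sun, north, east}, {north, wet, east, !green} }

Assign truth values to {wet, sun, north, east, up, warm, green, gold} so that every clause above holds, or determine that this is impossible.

Suppose wet = false.
Suppose warm = true.
Suppose sun = false.
(up) alone gives up = true.
(gold) alone gives gold = true.
(north) alone gives north = true.
(!east) alone gives east = false.
(!green) alone gives green = false.
All clauses are satisfied.

wet: false, sun: false, north: true, east: false, up: true, warm: true, green: false, gold: true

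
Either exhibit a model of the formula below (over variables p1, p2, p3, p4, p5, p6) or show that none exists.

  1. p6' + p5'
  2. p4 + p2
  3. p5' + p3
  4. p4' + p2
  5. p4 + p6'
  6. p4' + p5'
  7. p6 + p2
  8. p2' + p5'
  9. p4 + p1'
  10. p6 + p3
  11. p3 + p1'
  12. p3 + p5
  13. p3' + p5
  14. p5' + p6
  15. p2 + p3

Suppose p6 = 0.
(p2) alone gives p2 = 1.
(p5') alone gives p5 = 0.
(p3) alone gives p3 = 1.
That conflicts with the unit clause (p3').
Backtrack on p6: now try p6 = 1.
(p5') alone gives p5 = 0.
(p4) alone gives p4 = 1.
(p2) alone gives p2 = 1.
(p3) alone gives p3 = 1.
That conflicts with the unit clause (p3').
Either choice for p6 ends in contradiction.

UNSATISFIABLE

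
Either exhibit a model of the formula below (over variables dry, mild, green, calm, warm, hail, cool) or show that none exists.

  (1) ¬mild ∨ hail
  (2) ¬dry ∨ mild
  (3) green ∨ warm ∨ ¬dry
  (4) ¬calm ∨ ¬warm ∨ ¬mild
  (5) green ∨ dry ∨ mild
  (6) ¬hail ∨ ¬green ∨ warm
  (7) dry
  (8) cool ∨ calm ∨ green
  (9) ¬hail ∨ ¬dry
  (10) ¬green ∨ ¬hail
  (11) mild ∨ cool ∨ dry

UNSATISFIABLE

Unit clause (dry) forces dry = True.
Unit clause (mild) forces mild = True.
Unit clause (hail) forces hail = True.
Now (¬hail) is unsatisfied and unit — conflict.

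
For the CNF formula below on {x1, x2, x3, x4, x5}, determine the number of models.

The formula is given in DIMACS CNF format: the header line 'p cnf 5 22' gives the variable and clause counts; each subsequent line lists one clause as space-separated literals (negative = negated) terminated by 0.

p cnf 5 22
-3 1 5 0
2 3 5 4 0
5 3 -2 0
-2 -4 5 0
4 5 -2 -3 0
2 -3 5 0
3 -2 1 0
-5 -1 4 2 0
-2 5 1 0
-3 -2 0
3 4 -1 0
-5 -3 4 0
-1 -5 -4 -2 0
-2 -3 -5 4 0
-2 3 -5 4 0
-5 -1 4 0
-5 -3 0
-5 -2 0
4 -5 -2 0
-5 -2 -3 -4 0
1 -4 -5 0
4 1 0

3

There are 2^5 = 32 truth assignments over (x1, x2, x3, x4, x5).
Split on x5. With x5 = True, the clauses containing x5 are satisfied and ¬x5 drops from the rest; 1 of the 2^4 = 16 assignments to the other variables satisfy what remains.
With x5 = False, by the same count on the reduced clause set, 2 assignments work.
(One model: x1=F, x2=F, x3=F, x4=T, x5=F.)
Total: 1 + 2 = 3.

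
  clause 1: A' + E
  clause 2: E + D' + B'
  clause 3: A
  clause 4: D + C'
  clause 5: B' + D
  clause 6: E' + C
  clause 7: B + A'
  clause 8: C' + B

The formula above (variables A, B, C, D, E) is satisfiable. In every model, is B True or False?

True

Suppose B = 0.
The clause (A) is unit, so A = 1.
Now (A') is unsatisfied and unit — conflict.
So every satisfying assignment has B = True.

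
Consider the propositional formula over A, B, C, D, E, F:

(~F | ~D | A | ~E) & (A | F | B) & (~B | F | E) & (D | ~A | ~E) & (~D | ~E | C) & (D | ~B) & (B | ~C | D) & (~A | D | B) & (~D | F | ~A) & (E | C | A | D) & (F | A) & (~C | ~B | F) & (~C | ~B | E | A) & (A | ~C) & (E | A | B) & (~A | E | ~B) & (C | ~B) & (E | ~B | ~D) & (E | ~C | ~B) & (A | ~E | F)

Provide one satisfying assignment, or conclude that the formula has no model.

A ↦ 1,  B ↦ 0,  C ↦ 1,  D ↦ 1,  E ↦ 0,  F ↦ 1

Suppose D = 1.
Suppose E = 0.
Unit clause (~B) forces B = 0.
Unit clause (A) forces A = 1.
Unit clause (F) forces F = 1.
No clause remains; C is free.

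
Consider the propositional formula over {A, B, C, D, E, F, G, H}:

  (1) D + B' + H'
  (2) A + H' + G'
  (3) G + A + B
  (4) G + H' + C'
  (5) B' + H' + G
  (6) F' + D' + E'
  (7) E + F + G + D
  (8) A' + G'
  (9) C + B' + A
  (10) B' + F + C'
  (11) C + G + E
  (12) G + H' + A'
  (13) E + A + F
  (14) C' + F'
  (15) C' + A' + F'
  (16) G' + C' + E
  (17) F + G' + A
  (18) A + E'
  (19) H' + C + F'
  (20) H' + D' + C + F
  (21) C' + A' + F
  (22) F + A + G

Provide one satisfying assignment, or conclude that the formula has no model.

A ↦ 1,  B ↦ 1,  C ↦ 0,  D ↦ 1,  E ↦ 1,  F ↦ 0,  G ↦ 0,  H ↦ 0

Case A = 1:
(G') alone gives G = 0.
(H') alone gives H = 0.
Case C = 0:
(E) alone gives E = 1.
Case F = 0:
Every clause is now satisfied; B, D are unconstrained.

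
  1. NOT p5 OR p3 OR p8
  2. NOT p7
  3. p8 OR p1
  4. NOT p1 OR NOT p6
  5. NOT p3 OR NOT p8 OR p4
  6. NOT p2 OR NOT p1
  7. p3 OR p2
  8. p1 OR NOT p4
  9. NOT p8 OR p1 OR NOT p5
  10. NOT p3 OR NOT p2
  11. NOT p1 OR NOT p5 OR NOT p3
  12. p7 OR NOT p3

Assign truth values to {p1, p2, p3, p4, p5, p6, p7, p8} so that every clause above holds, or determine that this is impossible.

p1=false; p2=true; p3=false; p4=false; p5=false; p6=false; p7=false; p8=true

The clause (NOT p7) is unit, so p7 = false.
The clause (NOT p3) is unit, so p3 = false.
The clause (p2) is unit, so p2 = true.
The clause (NOT p1) is unit, so p1 = false.
The clause (p8) is unit, so p8 = true.
The clause (NOT p4) is unit, so p4 = false.
The clause (NOT p5) is unit, so p5 = false.
No clause remains; p6 is free.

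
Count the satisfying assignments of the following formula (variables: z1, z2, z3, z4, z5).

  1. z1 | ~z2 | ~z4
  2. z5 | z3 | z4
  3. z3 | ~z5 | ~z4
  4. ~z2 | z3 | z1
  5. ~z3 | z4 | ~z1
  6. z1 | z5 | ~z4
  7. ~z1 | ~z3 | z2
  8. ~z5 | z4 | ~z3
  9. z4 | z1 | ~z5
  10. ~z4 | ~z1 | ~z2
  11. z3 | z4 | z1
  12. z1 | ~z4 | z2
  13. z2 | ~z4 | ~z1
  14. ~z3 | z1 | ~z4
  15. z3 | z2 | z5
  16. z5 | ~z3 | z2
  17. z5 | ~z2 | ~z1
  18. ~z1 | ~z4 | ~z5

3

There are 2^5 = 32 truth assignments over (z1, z2, z3, z4, z5).
Split on z5. With z5 = 1, the clauses containing z5 are satisfied and ~z5 drops from the rest; 2 of the 2^4 = 16 assignments to the other variables satisfy what remains.
With z5 = 0, by the same count on the reduced clause set, 1 assignment works.
Total: 2 + 1 = 3.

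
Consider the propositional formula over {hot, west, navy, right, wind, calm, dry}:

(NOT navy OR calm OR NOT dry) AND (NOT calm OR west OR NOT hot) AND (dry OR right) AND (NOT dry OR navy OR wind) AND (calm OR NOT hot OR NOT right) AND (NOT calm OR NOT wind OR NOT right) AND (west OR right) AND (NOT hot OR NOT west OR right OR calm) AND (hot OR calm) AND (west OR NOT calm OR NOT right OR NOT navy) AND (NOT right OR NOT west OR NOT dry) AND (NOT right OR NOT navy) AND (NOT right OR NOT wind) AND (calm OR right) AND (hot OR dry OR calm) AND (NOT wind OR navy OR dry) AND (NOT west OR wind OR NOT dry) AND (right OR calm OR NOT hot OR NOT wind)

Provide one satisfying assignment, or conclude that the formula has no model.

Branch on dry: set dry = false.
(right) alone gives right = true.
(NOT navy) alone gives navy = false.
(NOT wind) alone gives wind = false.
Branch on calm: set calm = true.
Branch on west: set west = false.
(NOT hot) alone gives hot = false.
All clauses are satisfied.

hot: false, west: false, navy: false, right: true, wind: false, calm: true, dry: false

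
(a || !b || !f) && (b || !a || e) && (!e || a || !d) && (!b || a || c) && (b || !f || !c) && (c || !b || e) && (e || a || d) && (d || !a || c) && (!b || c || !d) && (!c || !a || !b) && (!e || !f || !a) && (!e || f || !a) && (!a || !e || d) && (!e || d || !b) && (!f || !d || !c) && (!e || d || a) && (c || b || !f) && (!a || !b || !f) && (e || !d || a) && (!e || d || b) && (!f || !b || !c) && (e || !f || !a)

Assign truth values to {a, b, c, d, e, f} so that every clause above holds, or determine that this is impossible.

UNSATISFIABLE

Suppose a = true.
Suppose b = true.
(!c) alone gives c = false.
(e) alone gives e = true.
(d) alone gives d = true.
But (!d) is also a unit clause — contradiction.
Backtrack on b: now try b = false.
(e) alone gives e = true.
(!f) alone gives f = false.
But (f) is also a unit clause — contradiction.
Either choice for b ends in contradiction.
Backtrack on a: now try a = false.
Suppose b = false.
Suppose e = false.
(d) alone gives d = true.
But (!d) is also a unit clause — contradiction.
Backtrack on e: now try e = true.
(!d) alone gives d = false.
But (d) is also a unit clause — contradiction.
Either choice for e ends in contradiction.
Backtrack on b: now try b = true.
(!f) alone gives f = false.
(c) alone gives c = true.
Suppose e = false.
(d) alone gives d = true.
But (!d) is also a unit clause — contradiction.
Backtrack on e: now try e = true.
(!d) alone gives d = false.
But (d) is also a unit clause — contradiction.
Either choice for e ends in contradiction.
Either choice for b ends in contradiction.
Either choice for a ends in contradiction.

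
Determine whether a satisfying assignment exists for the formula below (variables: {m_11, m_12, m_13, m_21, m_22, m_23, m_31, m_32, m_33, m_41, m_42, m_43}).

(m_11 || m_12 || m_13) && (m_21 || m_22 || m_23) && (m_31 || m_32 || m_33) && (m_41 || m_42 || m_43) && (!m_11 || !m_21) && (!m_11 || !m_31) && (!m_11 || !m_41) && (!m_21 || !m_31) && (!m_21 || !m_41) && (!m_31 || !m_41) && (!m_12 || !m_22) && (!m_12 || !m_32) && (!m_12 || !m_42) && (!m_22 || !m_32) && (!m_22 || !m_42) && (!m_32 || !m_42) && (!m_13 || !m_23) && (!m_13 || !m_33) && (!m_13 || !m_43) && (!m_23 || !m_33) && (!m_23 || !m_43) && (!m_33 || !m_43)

No

Suppose m_11 = false.
Suppose m_12 = true.
The clause (!m_22) is unit, so m_22 = false.
The clause (!m_32) is unit, so m_32 = false.
The clause (!m_42) is unit, so m_42 = false.
Suppose m_21 = true.
The clause (!m_31) is unit, so m_31 = false.
The clause (m_33) is unit, so m_33 = true.
The clause (!m_41) is unit, so m_41 = false.
The clause (m_43) is unit, so m_43 = true.
That conflicts with the unit clause (!m_43).
That branch fails; take m_21 = false instead.
The clause (m_23) is unit, so m_23 = true.
The clause (!m_13) is unit, so m_13 = false.
The clause (!m_33) is unit, so m_33 = false.
The clause (m_31) is unit, so m_31 = true.
The clause (!m_41) is unit, so m_41 = false.
The clause (m_43) is unit, so m_43 = true.
That conflicts with the unit clause (!m_43).
Both values of m_21 lead to a conflict.
That branch fails; take m_12 = false instead.
The clause (m_13) is unit, so m_13 = true.
The clause (!m_23) is unit, so m_23 = false.
The clause (!m_33) is unit, so m_33 = false.
The clause (!m_43) is unit, so m_43 = false.
Suppose m_21 = true.
The clause (!m_31) is unit, so m_31 = false.
The clause (m_32) is unit, so m_32 = true.
The clause (!m_41) is unit, so m_41 = false.
The clause (m_42) is unit, so m_42 = true.
That conflicts with the unit clause (!m_42).
That branch fails; take m_21 = false instead.
The clause (m_22) is unit, so m_22 = true.
The clause (!m_32) is unit, so m_32 = false.
The clause (m_31) is unit, so m_31 = true.
The clause (!m_41) is unit, so m_41 = false.
The clause (m_42) is unit, so m_42 = true.
That conflicts with the unit clause (!m_42).
Both values of m_21 lead to a conflict.
Both values of m_12 lead to a conflict.
That branch fails; take m_11 = true instead.
The clause (!m_21) is unit, so m_21 = false.
The clause (!m_31) is unit, so m_31 = false.
The clause (!m_41) is unit, so m_41 = false.
Suppose m_22 = true.
The clause (!m_12) is unit, so m_12 = false.
The clause (!m_32) is unit, so m_32 = false.
The clause (m_33) is unit, so m_33 = true.
The clause (!m_42) is unit, so m_42 = false.
The clause (m_43) is unit, so m_43 = true.
That conflicts with the unit clause (!m_43).
That branch fails; take m_22 = false instead.
The clause (m_23) is unit, so m_23 = true.
The clause (!m_13) is unit, so m_13 = false.
The clause (!m_33) is unit, so m_33 = false.
The clause (m_32) is unit, so m_32 = true.
The clause (!m_12) is unit, so m_12 = false.
The clause (!m_42) is unit, so m_42 = false.
The clause (m_43) is unit, so m_43 = true.
That conflicts with the unit clause (!m_43).
Both values of m_22 lead to a conflict.
Both values of m_11 lead to a conflict.
No assignment satisfies every clause.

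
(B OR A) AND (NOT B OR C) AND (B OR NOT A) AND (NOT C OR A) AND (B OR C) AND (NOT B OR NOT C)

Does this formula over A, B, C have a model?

No

Suppose B = true.
(C) alone gives C = true.
But (NOT C) is also a unit clause — contradiction.
Undo B and try B = false.
(A) alone gives A = true.
But (NOT A) is also a unit clause — contradiction.
Either choice for B ends in contradiction.
No assignment satisfies every clause.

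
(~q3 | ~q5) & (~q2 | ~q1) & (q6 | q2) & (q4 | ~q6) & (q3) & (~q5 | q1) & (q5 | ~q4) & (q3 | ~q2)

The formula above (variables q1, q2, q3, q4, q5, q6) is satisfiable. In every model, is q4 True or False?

False

Suppose q4 = 1.
The clause (q3) is unit, so q3 = 1.
The clause (~q5) is unit, so q5 = 0.
That conflicts with the unit clause (q5).
So every satisfying assignment has q4 = False.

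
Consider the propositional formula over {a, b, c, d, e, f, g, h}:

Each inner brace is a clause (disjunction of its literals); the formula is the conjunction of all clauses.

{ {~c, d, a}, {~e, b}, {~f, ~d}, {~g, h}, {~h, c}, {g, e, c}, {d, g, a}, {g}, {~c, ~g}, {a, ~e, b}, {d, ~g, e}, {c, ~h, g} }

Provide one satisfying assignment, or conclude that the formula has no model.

From the singleton clause (g), g = 1.
From the singleton clause (h), h = 1.
From the singleton clause (c), c = 1.
Now (~c) is unsatisfied and unit — conflict.

UNSATISFIABLE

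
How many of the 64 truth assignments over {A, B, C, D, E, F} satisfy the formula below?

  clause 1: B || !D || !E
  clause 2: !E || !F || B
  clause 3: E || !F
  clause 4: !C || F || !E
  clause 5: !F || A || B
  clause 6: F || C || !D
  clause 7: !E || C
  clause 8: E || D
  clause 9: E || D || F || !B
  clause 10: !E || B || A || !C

There are 2^6 = 64 truth assignments over (A, B, C, D, E, F).
Split on D. With D = true, the clauses containing D are satisfied and !D drops from the rest; 6 of the 2^5 = 32 assignments to the other variables satisfy what remains.
With D = false, by the same count on the reduced clause set, 2 assignments work.
(One model: A=F, B=F, C=T, D=T, E=F, F=F.)
Total: 6 + 2 = 8.

8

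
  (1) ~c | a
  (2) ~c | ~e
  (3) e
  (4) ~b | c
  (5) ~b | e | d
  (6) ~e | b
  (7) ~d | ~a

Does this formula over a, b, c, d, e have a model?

Unit clause (e) forces e = 1.
Unit clause (~c) forces c = 0.
Unit clause (~b) forces b = 0.
That conflicts with the unit clause (b).
No assignment satisfies every clause.

No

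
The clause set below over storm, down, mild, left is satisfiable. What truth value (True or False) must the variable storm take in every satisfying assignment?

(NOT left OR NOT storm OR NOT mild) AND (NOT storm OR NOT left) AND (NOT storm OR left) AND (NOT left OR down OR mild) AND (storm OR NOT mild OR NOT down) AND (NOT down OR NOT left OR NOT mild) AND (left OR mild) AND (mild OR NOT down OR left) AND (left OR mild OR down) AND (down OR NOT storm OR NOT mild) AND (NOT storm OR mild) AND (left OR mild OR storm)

False

Suppose storm = true.
(NOT left) alone gives left = false.
That conflicts with the unit clause (left).
So every satisfying assignment has storm = False.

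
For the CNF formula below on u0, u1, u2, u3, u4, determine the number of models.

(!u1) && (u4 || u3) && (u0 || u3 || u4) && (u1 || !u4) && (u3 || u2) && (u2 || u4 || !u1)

4

There are 2^5 = 32 truth assignments over (u0, u1, u2, u3, u4).
Split on u3. With u3 = true, the clauses containing u3 are satisfied and !u3 drops from the rest; 4 of the 2^4 = 16 assignments to the other variables satisfy what remains.
With u3 = false, by the same count on the reduced clause set, 0 assignments work.
(One model: u0=F, u1=F, u2=F, u3=T, u4=F.)
Total: 4 + 0 = 4.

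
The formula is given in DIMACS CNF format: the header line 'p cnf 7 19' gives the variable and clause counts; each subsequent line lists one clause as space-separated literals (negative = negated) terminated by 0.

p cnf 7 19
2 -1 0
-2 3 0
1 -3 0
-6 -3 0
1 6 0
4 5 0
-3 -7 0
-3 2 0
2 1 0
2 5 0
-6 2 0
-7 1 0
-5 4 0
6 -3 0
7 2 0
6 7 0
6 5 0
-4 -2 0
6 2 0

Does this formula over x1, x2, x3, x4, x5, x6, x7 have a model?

Try x2 = True.
The clause (x3) is unit, so x3 = True.
The clause (x1) is unit, so x1 = True.
The clause (¬x6) is unit, so x6 = False.
That conflicts with the unit clause (x6).
Backtrack on x2: now try x2 = False.
The clause (¬x1) is unit, so x1 = False.
That conflicts with the unit clause (x1).
Both values of x2 lead to a conflict.
No assignment satisfies every clause.

No, unsatisfiable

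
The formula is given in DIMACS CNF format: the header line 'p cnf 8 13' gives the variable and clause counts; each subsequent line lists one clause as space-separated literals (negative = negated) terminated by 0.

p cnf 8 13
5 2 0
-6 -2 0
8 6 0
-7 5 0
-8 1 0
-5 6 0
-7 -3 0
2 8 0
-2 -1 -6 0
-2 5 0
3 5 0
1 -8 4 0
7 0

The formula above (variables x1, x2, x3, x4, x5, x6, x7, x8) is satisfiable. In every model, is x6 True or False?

True

Suppose x6 = False.
The clause (x8) is unit, so x8 = True.
The clause (x1) is unit, so x1 = True.
The clause (¬x5) is unit, so x5 = False.
The clause (x2) is unit, so x2 = True.
But (¬x2) is also a unit clause — contradiction.
So every satisfying assignment has x6 = True.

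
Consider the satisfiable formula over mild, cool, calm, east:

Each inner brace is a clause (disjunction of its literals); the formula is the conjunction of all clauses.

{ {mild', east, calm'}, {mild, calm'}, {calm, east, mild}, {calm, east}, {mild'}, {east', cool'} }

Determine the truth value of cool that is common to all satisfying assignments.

False

Suppose cool = 1.
From the singleton clause (mild'), mild = 0.
From the singleton clause (calm'), calm = 0.
From the singleton clause (east), east = 1.
That conflicts with the unit clause (east').
So every satisfying assignment has cool = False.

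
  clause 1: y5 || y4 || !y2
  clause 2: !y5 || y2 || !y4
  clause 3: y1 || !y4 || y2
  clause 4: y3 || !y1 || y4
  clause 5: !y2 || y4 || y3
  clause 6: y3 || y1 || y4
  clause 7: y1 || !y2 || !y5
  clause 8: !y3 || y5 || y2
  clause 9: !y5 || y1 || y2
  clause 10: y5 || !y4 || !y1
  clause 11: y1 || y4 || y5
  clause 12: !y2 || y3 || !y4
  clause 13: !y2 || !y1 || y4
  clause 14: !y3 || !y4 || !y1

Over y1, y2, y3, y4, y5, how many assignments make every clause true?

2

There are 2^5 = 32 truth assignments over (y1, y2, y3, y4, y5).
Split on y5. With y5 = true, the clauses containing y5 are satisfied and !y5 drops from the rest; 1 of the 2^4 = 16 assignments to the other variables satisfy what remains.
With y5 = false, by the same count on the reduced clause set, 1 assignment works.
(One model: y1=F, y2=T, y3=T, y4=T, y5=F.)
Total: 1 + 1 = 2.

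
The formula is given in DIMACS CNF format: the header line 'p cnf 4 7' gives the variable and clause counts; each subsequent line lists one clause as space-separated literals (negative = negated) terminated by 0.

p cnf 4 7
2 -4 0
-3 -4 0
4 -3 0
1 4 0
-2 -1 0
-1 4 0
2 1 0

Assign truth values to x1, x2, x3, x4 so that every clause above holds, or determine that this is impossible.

Case x2 = True:
The clause (¬x1) is unit, so x1 = False.
The clause (x4) is unit, so x4 = True.
The clause (¬x3) is unit, so x3 = False.
All clauses are satisfied.

x1: False; x2: True; x3: False; x4: True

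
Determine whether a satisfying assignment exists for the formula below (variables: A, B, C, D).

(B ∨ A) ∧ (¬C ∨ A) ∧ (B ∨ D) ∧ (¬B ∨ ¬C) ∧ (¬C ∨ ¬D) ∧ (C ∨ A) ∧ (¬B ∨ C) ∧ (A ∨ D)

Suppose B = False.
From the singleton clause (A), A = True.
From the singleton clause (D), D = True.
From the singleton clause (¬C), C = False.
All clauses are satisfied.
A satisfying assignment: A=True, B=False, C=False, D=True.

Satisfiable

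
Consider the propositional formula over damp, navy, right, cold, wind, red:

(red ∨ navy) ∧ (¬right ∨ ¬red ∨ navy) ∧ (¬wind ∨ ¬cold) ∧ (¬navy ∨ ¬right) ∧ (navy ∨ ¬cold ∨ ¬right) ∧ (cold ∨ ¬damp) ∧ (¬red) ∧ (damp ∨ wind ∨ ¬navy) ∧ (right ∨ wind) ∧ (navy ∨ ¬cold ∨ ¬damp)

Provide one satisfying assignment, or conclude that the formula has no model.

damp ↦ False; navy ↦ True; right ↦ False; cold ↦ False; wind ↦ True; red ↦ False

(¬red) alone gives red = False.
(navy) alone gives navy = True.
(¬right) alone gives right = False.
(wind) alone gives wind = True.
(¬cold) alone gives cold = False.
(¬damp) alone gives damp = False.
This assignment satisfies each clause.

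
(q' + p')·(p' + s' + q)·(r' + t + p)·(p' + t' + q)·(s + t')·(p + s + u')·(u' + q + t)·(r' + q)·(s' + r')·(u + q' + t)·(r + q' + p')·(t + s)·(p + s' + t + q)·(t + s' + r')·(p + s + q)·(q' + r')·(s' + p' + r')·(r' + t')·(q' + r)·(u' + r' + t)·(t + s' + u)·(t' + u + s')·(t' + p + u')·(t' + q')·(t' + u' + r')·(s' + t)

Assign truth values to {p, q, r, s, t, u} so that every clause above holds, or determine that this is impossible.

UNSATISFIABLE

Suppose q = 0.
Unit clause (r') forces r = 0.
Suppose p = 0.
Unit clause (s) forces s = 1.
Unit clause (t) forces t = 1.
Unit clause (u) forces u = 1.
Now (u') is unsatisfied and unit — conflict.
Undo p and try p = 1.
Unit clause (s') forces s = 0.
Unit clause (t') forces t = 0.
Now (t) is unsatisfied and unit — conflict.
Either choice for p ends in contradiction.
Undo q and try q = 1.
Unit clause (p') forces p = 0.
Unit clause (r') forces r = 0.
Now (r) is unsatisfied and unit — conflict.
Either choice for q ends in contradiction.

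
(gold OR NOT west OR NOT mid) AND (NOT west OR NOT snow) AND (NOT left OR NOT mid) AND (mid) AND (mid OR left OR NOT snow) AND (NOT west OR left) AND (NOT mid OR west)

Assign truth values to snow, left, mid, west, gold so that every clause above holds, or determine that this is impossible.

(mid) alone gives mid = true.
(NOT left) alone gives left = false.
(NOT west) alone gives west = false.
But (west) is also a unit clause — contradiction.

UNSATISFIABLE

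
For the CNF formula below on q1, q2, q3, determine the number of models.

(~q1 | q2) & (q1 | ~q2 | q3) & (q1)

There are 2^3 = 8 truth assignments over (q1, q2, q3).
Check each against the 3 clauses (columns in the order q1, q2, q3):
  F F F  ✗ fails (q1)
  F F T  ✗ fails (q1)
  F T F  ✗ fails (q1 | ~q2 | q3)
  F T T  ✗ fails (q1)
  T F F  ✗ fails (~q1 | q2)
  T F T  ✗ fails (~q1 | q2)
  T T F  ✓ satisfies all
  T T T  ✓ satisfies all
2 of the 8 rows are models.

2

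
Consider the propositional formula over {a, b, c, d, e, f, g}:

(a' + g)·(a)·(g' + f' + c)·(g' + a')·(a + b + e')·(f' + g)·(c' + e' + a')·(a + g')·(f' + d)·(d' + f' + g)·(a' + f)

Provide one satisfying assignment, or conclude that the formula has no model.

UNSATISFIABLE

Unit clause (a) forces a = 1.
Unit clause (g) forces g = 1.
That conflicts with the unit clause (g').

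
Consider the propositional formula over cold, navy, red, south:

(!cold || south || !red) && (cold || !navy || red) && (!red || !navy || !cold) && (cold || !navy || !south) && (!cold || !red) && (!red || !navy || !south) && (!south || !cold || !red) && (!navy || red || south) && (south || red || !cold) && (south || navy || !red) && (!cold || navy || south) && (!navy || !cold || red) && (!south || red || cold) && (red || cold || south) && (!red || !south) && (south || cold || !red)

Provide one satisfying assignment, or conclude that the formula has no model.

Branch on cold: set cold = true.
Unit clause (!red) forces red = false.
Unit clause (south) forces south = true.
Unit clause (!navy) forces navy = false.
All clauses are satisfied.

cold ↦ true, navy ↦ false, red ↦ false, south ↦ true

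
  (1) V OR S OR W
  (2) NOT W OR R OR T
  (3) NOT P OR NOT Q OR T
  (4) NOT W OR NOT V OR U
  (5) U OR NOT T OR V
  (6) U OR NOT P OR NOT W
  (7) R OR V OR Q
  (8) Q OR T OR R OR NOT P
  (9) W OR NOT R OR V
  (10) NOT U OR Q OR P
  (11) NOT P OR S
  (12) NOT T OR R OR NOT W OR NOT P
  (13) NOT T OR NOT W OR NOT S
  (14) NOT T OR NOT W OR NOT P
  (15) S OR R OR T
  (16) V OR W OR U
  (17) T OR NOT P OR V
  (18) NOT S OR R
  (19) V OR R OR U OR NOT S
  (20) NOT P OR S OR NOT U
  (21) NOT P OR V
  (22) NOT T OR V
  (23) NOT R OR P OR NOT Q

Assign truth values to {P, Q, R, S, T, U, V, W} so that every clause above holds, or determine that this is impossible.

P=false, Q=false, R=true, S=true, T=false, U=false, V=true, W=false

Case P = false:
Case U = false:
Case W = false:
From the singleton clause (V), V = true.
Case S = true:
From the singleton clause (R), R = true.
From the singleton clause (NOT Q), Q = false.
No clause remains; T is free.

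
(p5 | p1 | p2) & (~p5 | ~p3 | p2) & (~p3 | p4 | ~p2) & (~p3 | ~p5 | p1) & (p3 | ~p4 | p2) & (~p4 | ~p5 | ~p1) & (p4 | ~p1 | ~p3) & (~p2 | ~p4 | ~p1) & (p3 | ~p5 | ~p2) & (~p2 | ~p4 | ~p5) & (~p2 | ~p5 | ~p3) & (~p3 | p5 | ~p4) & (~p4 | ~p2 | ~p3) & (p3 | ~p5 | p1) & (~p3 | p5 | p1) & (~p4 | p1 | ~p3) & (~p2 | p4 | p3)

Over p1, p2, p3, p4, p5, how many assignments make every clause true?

There are 2^5 = 32 truth assignments over (p1, p2, p3, p4, p5).
Split on p1. With p1 = 1, the clauses containing p1 are satisfied and ~p1 drops from the rest; 2 of the 2^4 = 16 assignments to the other variables satisfy what remains.
With p1 = 0, by the same count on the reduced clause set, 1 assignment works.
Total: 2 + 1 = 3.

3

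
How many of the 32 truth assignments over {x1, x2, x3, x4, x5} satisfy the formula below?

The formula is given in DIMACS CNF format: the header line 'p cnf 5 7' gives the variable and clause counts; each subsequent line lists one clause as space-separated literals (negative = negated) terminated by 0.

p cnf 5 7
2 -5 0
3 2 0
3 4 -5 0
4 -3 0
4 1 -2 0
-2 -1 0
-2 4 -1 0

6

There are 2^5 = 32 truth assignments over (x1, x2, x3, x4, x5).
Split on x3. With x3 = True, the clauses containing x3 are satisfied and ¬x3 drops from the rest; 4 of the 2^4 = 16 assignments to the other variables satisfy what remains.
With x3 = False, by the same count on the reduced clause set, 2 assignments work.
Total: 4 + 2 = 6.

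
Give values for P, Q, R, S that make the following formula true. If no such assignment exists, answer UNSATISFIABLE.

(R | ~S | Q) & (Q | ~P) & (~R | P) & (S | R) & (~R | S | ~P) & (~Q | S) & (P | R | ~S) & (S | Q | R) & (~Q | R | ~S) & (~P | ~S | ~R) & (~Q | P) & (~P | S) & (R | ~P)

Try Q = 1.
The clause (S) is unit, so S = 1.
The clause (R) is unit, so R = 1.
The clause (P) is unit, so P = 1.
Now (~P) is unsatisfied and unit — conflict.
So Q must be the other value — set Q = 0.
The clause (~P) is unit, so P = 0.
The clause (~R) is unit, so R = 0.
The clause (~S) is unit, so S = 0.
Now (S) is unsatisfied and unit — conflict.
Neither Q = 1 nor Q = 0 works.

UNSATISFIABLE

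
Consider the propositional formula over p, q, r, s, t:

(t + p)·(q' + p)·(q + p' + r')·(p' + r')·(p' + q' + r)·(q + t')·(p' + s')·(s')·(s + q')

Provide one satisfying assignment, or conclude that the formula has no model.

The clause (s') is unit, so s = 0.
The clause (q') is unit, so q = 0.
The clause (t') is unit, so t = 0.
The clause (p) is unit, so p = 1.
The clause (r') is unit, so r = 0.
This assignment satisfies each clause.

p=1; q=0; r=0; s=0; t=0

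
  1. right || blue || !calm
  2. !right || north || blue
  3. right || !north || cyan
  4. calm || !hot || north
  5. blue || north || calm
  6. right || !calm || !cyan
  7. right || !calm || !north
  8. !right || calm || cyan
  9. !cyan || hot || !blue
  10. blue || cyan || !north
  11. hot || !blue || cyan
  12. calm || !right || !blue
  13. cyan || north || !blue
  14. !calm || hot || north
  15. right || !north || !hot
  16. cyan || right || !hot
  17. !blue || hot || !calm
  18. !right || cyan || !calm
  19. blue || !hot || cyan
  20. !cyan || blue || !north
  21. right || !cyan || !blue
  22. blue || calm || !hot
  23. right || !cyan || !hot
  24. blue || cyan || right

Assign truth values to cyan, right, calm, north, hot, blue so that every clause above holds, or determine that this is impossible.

cyan ↦ true, right ↦ true, calm ↦ true, north ↦ false, hot ↦ true, blue ↦ true

Suppose right = true.
Suppose north = false.
The clause (blue) is unit, so blue = true.
The clause (calm) is unit, so calm = true.
The clause (cyan) is unit, so cyan = true.
The clause (hot) is unit, so hot = true.
This assignment satisfies each clause.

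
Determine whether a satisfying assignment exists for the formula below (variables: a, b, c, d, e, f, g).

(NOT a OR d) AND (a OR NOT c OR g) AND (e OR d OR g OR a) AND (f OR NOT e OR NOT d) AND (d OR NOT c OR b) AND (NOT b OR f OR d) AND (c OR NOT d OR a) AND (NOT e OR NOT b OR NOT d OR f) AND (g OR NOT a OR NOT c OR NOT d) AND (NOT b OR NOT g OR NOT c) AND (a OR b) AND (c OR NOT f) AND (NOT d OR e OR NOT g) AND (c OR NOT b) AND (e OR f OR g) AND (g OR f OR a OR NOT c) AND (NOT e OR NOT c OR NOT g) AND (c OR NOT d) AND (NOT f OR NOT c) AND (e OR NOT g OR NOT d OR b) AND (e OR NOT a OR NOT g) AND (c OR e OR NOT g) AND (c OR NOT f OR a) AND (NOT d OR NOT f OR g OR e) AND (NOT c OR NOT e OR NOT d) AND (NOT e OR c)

Unsatisfiable

Case a = false:
From the singleton clause (b), b = true.
From the singleton clause (c), c = true.
From the singleton clause (g), g = true.
But (NOT g) is also a unit clause — contradiction.
That branch fails; take a = true instead.
From the singleton clause (d), d = true.
From the singleton clause (c), c = true.
From the singleton clause (g), g = true.
From the singleton clause (NOT b), b = false.
From the singleton clause (e), e = true.
But (NOT e) is also a unit clause — contradiction.
Both values of a lead to a conflict.
No assignment satisfies every clause.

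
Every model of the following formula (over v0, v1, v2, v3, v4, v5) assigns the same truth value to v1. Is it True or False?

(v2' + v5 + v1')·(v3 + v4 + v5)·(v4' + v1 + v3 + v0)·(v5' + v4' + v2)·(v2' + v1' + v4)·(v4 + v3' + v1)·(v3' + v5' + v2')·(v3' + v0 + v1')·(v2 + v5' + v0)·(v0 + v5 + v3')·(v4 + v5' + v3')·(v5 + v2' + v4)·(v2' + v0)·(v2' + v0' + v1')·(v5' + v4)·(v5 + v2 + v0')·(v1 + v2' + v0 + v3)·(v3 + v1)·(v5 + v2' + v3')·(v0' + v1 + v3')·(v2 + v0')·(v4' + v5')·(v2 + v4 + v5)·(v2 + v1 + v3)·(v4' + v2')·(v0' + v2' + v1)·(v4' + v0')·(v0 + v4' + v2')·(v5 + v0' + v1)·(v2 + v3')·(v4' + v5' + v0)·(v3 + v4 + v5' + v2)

Suppose v1 = 0.
The clause (v3) is unit, so v3 = 1.
The clause (v4) is unit, so v4 = 1.
The clause (v0') is unit, so v0 = 0.
The clause (v5) is unit, so v5 = 1.
Now (v5') is unsatisfied and unit — conflict.
So every satisfying assignment has v1 = True.

True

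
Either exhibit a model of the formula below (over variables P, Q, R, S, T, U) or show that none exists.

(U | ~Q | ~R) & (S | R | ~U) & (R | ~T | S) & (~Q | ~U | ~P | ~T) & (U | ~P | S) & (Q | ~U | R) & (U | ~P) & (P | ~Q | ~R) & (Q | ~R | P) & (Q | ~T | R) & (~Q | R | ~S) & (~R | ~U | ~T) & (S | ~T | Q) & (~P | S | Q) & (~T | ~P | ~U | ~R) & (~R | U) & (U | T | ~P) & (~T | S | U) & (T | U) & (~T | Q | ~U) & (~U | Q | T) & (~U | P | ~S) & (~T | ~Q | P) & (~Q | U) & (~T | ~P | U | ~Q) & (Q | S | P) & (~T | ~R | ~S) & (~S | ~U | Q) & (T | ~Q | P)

P=1; Q=1; R=1; S=1; T=0; U=1

Case U = 1:
Case S = 1:
Unit clause (P) forces P = 1.
Unit clause (Q) forces Q = 1.
Unit clause (~T) forces T = 0.
Unit clause (R) forces R = 1.
All clauses are satisfied.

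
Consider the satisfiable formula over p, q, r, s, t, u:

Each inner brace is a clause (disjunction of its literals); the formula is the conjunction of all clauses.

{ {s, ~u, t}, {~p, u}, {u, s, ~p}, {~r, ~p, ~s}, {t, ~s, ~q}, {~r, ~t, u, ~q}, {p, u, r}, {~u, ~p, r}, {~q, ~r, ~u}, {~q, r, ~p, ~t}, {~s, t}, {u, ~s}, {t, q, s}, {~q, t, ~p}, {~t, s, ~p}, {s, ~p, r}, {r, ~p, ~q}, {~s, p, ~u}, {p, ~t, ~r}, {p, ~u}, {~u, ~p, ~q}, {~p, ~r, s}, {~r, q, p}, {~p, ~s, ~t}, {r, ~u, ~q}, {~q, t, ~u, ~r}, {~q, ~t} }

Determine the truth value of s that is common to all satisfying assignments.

False

Suppose s = 1.
From the singleton clause (t), t = 1.
From the singleton clause (u), u = 1.
From the singleton clause (p), p = 1.
Now (~p) is unsatisfied and unit — conflict.
So every satisfying assignment has s = False.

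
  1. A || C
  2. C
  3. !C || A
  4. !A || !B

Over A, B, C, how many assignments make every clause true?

1

There are 2^3 = 8 truth assignments over (A, B, C).
Check each against the 4 clauses (columns in the order A, B, C):
  F F F  ✗ fails (A || C)
  F F T  ✗ fails (!C || A)
  F T F  ✗ fails (A || C)
  F T T  ✗ fails (!C || A)
  T F F  ✗ fails (C)
  T F T  ✓ satisfies all
  T T F  ✗ fails (C)
  T T T  ✗ fails (!A || !B)
1 of the 8 rows is a model.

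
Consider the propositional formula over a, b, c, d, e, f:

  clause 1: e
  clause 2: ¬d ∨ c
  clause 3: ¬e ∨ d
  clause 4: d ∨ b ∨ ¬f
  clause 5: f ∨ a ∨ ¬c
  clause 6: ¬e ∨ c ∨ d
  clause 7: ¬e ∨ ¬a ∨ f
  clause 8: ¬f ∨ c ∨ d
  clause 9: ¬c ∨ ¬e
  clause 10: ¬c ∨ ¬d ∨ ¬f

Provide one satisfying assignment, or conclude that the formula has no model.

From the singleton clause (e), e = True.
From the singleton clause (d), d = True.
From the singleton clause (c), c = True.
But (¬c) is also a unit clause — contradiction.

UNSATISFIABLE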